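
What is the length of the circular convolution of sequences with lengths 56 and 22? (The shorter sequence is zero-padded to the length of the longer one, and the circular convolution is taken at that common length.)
Circular convolution (zero-padding the shorter input) has length max(m, n) = max(56, 22) = 56

56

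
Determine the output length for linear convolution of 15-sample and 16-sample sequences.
Linear/full convolution length: m + n - 1 = 15 + 16 - 1 = 30

30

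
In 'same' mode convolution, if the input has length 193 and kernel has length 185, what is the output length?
'Same' mode returns an output with the same length as the input: 193

193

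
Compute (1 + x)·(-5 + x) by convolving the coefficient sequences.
Ascending coefficients: a = [1, 1], b = [-5, 1]. c[0] = 1×-5 = -5; c[1] = 1×1 + 1×-5 = -4; c[2] = 1×1 = 1. Result coefficients: [-5, -4, 1] → -5 - 4x + x^2

-5 - 4x + x^2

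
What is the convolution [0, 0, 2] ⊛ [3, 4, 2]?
y[0] = 0×3 = 0; y[1] = 0×4 + 0×3 = 0; y[2] = 0×2 + 0×4 + 2×3 = 6; y[3] = 0×2 + 2×4 = 8; y[4] = 2×2 = 4

[0, 0, 6, 8, 4]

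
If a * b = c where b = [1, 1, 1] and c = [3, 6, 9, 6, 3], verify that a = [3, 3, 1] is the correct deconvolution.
Forward-compute [3, 3, 1] * [1, 1, 1]: c[0] = 3×1 = 3; c[1] = 3×1 + 3×1 = 6; c[2] = 3×1 + 3×1 + 1×1 = 7; c[3] = 3×1 + 1×1 = 4; c[4] = 1×1 = 1 → [3, 6, 7, 4, 1]. Does not match given c = [3, 6, 9, 6, 3].

Not verified. [3, 3, 1] * [1, 1, 1] = [3, 6, 7, 4, 1], which differs from [3, 6, 9, 6, 3] at index 2.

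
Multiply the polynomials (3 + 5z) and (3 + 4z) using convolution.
Ascending coefficients: a = [3, 5], b = [3, 4]. c[0] = 3×3 = 9; c[1] = 3×4 + 5×3 = 27; c[2] = 5×4 = 20. Result coefficients: [9, 27, 20] → 9 + 27z + 20z^2

9 + 27z + 20z^2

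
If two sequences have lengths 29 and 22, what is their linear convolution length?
Linear/full convolution length: m + n - 1 = 29 + 22 - 1 = 50

50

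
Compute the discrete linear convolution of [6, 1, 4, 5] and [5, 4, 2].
y[0] = 6×5 = 30; y[1] = 6×4 + 1×5 = 29; y[2] = 6×2 + 1×4 + 4×5 = 36; y[3] = 1×2 + 4×4 + 5×5 = 43; y[4] = 4×2 + 5×4 = 28; y[5] = 5×2 = 10

[30, 29, 36, 43, 28, 10]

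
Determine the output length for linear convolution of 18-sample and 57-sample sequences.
Linear/full convolution length: m + n - 1 = 18 + 57 - 1 = 74

74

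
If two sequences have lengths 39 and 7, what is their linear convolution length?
Linear/full convolution length: m + n - 1 = 39 + 7 - 1 = 45

45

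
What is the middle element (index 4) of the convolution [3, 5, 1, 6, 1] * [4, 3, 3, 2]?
Use y[k] = Σ_i a[i]·b[k-i] at k=4. y[4] = 5×2 + 1×3 + 6×3 + 1×4 = 35

35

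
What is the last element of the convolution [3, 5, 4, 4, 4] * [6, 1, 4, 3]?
Use y[k] = Σ_i a[i]·b[k-i] at k=7. y[7] = 4×3 = 12

12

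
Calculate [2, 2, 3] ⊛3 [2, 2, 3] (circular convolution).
Use y[k] = Σ_j s[j]·t[(k-j) mod 3]. y[0] = 2×2 + 2×3 + 3×2 = 16; y[1] = 2×2 + 2×2 + 3×3 = 17; y[2] = 2×3 + 2×2 + 3×2 = 16. Result: [16, 17, 16]

[16, 17, 16]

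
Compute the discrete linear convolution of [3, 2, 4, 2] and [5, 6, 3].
y[0] = 3×5 = 15; y[1] = 3×6 + 2×5 = 28; y[2] = 3×3 + 2×6 + 4×5 = 41; y[3] = 2×3 + 4×6 + 2×5 = 40; y[4] = 4×3 + 2×6 = 24; y[5] = 2×3 = 6

[15, 28, 41, 40, 24, 6]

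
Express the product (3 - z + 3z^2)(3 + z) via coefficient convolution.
Ascending coefficients: a = [3, -1, 3], b = [3, 1]. c[0] = 3×3 = 9; c[1] = 3×1 + -1×3 = 0; c[2] = -1×1 + 3×3 = 8; c[3] = 3×1 = 3. Result coefficients: [9, 0, 8, 3] → 9 + 8z^2 + 3z^3

9 + 8z^2 + 3z^3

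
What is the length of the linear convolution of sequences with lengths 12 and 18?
Linear/full convolution length: m + n - 1 = 12 + 18 - 1 = 29

29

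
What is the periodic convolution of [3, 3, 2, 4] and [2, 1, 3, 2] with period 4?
Use y[k] = Σ_j a[j]·b[(k-j) mod 4]. y[0] = 3×2 + 3×2 + 2×3 + 4×1 = 22; y[1] = 3×1 + 3×2 + 2×2 + 4×3 = 25; y[2] = 3×3 + 3×1 + 2×2 + 4×2 = 24; y[3] = 3×2 + 3×3 + 2×1 + 4×2 = 25. Result: [22, 25, 24, 25]

[22, 25, 24, 25]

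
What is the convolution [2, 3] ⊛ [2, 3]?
y[0] = 2×2 = 4; y[1] = 2×3 + 3×2 = 12; y[2] = 3×3 = 9

[4, 12, 9]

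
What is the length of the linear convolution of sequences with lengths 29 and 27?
Linear/full convolution length: m + n - 1 = 29 + 27 - 1 = 55

55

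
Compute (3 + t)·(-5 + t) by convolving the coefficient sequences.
Ascending coefficients: a = [3, 1], b = [-5, 1]. c[0] = 3×-5 = -15; c[1] = 3×1 + 1×-5 = -2; c[2] = 1×1 = 1. Result coefficients: [-15, -2, 1] → -15 - 2t + t^2

-15 - 2t + t^2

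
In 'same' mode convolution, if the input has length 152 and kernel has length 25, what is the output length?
'Same' mode returns an output with the same length as the input: 152

152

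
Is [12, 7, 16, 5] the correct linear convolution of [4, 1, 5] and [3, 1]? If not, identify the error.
Recompute linear convolution of [4, 1, 5] and [3, 1]: y[0] = 4×3 = 12; y[1] = 4×1 + 1×3 = 7; y[2] = 1×1 + 5×3 = 16; y[3] = 5×1 = 5 → [12, 7, 16, 5]. Given [12, 7, 16, 5] matches, so answer: Yes

Yes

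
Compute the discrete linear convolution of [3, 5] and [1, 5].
y[0] = 3×1 = 3; y[1] = 3×5 + 5×1 = 20; y[2] = 5×5 = 25

[3, 20, 25]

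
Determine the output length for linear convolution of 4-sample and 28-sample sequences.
Linear/full convolution length: m + n - 1 = 4 + 28 - 1 = 31

31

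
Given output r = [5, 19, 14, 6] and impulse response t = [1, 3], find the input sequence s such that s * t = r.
Deconvolve r=[5, 19, 14, 6] by t=[1, 3]. Since t[0]=1, solve forward: s[0] = r[0] / 1 = 5; s[1] = (r[1] - 5×3) / 1 = 4; s[2] = (r[2] - 4×3) / 1 = 2. So s = [5, 4, 2]. Check by forward convolution: r[0] = 5×1 = 5; r[1] = 5×3 + 4×1 = 19; r[2] = 4×3 + 2×1 = 14; r[3] = 2×3 = 6

[5, 4, 2]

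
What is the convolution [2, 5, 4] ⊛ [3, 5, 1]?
y[0] = 2×3 = 6; y[1] = 2×5 + 5×3 = 25; y[2] = 2×1 + 5×5 + 4×3 = 39; y[3] = 5×1 + 4×5 = 25; y[4] = 4×1 = 4

[6, 25, 39, 25, 4]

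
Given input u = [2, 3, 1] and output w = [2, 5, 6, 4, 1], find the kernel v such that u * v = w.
Output length 5 = len(u) + len(v) - 1 ⇒ len(v) = 3. Solve v forward using v[k] = (w[k] - Σ_{i≥1} u[i]·v[k-i]) / u[0]: v[0] = w[0] / u[0] = 2 / 2 = 1; v[1] = (w[1] - 3×1) / u[0] = (5 - 3×1) / 2 = 1; v[2] = (w[2] - 3×1 - 1×1) / u[0] = (6 - 3×1 - 1×1) / 2 = 1. So v = [1, 1, 1]. Forward-check [2, 3, 1] * [1, 1, 1]: w[0] = 2×1 = 2; w[1] = 2×1 + 3×1 = 5; w[2] = 2×1 + 3×1 + 1×1 = 6; w[3] = 3×1 + 1×1 = 4; w[4] = 1×1 = 1 → [2, 5, 6, 4, 1] ✓

[1, 1, 1]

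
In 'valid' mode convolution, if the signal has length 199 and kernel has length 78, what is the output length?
'Valid' mode counts only positions where the kernel fully overlaps the signal: m - n + 1 = 199 - 78 + 1 = 122

122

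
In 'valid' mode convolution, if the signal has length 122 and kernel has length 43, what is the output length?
'Valid' mode counts only positions where the kernel fully overlaps the signal: m - n + 1 = 122 - 43 + 1 = 80

80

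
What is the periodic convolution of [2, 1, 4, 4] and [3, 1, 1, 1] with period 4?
Use y[k] = Σ_j f[j]·g[(k-j) mod 4]. y[0] = 2×3 + 1×1 + 4×1 + 4×1 = 15; y[1] = 2×1 + 1×3 + 4×1 + 4×1 = 13; y[2] = 2×1 + 1×1 + 4×3 + 4×1 = 19; y[3] = 2×1 + 1×1 + 4×1 + 4×3 = 19. Result: [15, 13, 19, 19]

[15, 13, 19, 19]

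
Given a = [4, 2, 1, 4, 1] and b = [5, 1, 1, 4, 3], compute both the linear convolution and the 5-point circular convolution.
Linear: y_lin[0] = 4×5 = 20; y_lin[1] = 4×1 + 2×5 = 14; y_lin[2] = 4×1 + 2×1 + 1×5 = 11; y_lin[3] = 4×4 + 2×1 + 1×1 + 4×5 = 39; y_lin[4] = 4×3 + 2×4 + 1×1 + 4×1 + 1×5 = 30; y_lin[5] = 2×3 + 1×4 + 4×1 + 1×1 = 15; y_lin[6] = 1×3 + 4×4 + 1×1 = 20; y_lin[7] = 4×3 + 1×4 = 16; y_lin[8] = 1×3 = 3 → [20, 14, 11, 39, 30, 15, 20, 16, 3]. Circular (length 5): y[0] = 4×5 + 2×3 + 1×4 + 4×1 + 1×1 = 35; y[1] = 4×1 + 2×5 + 1×3 + 4×4 + 1×1 = 34; y[2] = 4×1 + 2×1 + 1×5 + 4×3 + 1×4 = 27; y[3] = 4×4 + 2×1 + 1×1 + 4×5 + 1×3 = 42; y[4] = 4×3 + 2×4 + 1×1 + 4×1 + 1×5 = 30 → [35, 34, 27, 42, 30]

Linear: [20, 14, 11, 39, 30, 15, 20, 16, 3], Circular: [35, 34, 27, 42, 30]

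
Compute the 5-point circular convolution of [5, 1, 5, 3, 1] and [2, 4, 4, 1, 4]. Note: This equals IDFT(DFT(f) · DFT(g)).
Either evaluate y[k] = Σ_j f[j]·g[(k-j) mod 5] directly, or use IDFT(DFT(f) · DFT(g)). y[0] = 5×2 + 1×4 + 5×1 + 3×4 + 1×4 = 35; y[1] = 5×4 + 1×2 + 5×4 + 3×1 + 1×4 = 49; y[2] = 5×4 + 1×4 + 5×2 + 3×4 + 1×1 = 47; y[3] = 5×1 + 1×4 + 5×4 + 3×2 + 1×4 = 39; y[4] = 5×4 + 1×1 + 5×4 + 3×4 + 1×2 = 55. Result: [35, 49, 47, 39, 55]

[35, 49, 47, 39, 55]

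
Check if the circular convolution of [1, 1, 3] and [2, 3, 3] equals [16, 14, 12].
Recompute circular convolution of [1, 1, 3] and [2, 3, 3]: y[0] = 1×2 + 1×3 + 3×3 = 14; y[1] = 1×3 + 1×2 + 3×3 = 14; y[2] = 1×3 + 1×3 + 3×2 = 12 → [14, 14, 12]. Compare to given [16, 14, 12]: they differ at index 0: given 16, correct 14, so answer: No

No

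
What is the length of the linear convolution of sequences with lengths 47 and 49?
Linear/full convolution length: m + n - 1 = 47 + 49 - 1 = 95

95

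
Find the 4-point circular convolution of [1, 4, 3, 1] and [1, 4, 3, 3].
Use y[k] = Σ_j x[j]·h[(k-j) mod 4]. y[0] = 1×1 + 4×3 + 3×3 + 1×4 = 26; y[1] = 1×4 + 4×1 + 3×3 + 1×3 = 20; y[2] = 1×3 + 4×4 + 3×1 + 1×3 = 25; y[3] = 1×3 + 4×3 + 3×4 + 1×1 = 28. Result: [26, 20, 25, 28]

[26, 20, 25, 28]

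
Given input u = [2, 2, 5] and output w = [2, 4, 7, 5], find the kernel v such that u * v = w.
Output length 4 = len(u) + len(v) - 1 ⇒ len(v) = 2. Solve v forward using v[k] = (w[k] - Σ_{i≥1} u[i]·v[k-i]) / u[0]: v[0] = w[0] / u[0] = 2 / 2 = 1; v[1] = (w[1] - 2×1) / u[0] = (4 - 2×1) / 2 = 1. So v = [1, 1]. Forward-check [2, 2, 5] * [1, 1]: w[0] = 2×1 = 2; w[1] = 2×1 + 2×1 = 4; w[2] = 2×1 + 5×1 = 7; w[3] = 5×1 = 5 → [2, 4, 7, 5] ✓

[1, 1]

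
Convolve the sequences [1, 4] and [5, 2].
y[0] = 1×5 = 5; y[1] = 1×2 + 4×5 = 22; y[2] = 4×2 = 8

[5, 22, 8]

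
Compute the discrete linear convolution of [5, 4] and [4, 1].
y[0] = 5×4 = 20; y[1] = 5×1 + 4×4 = 21; y[2] = 4×1 = 4

[20, 21, 4]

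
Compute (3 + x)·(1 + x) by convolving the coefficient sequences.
Ascending coefficients: a = [3, 1], b = [1, 1]. c[0] = 3×1 = 3; c[1] = 3×1 + 1×1 = 4; c[2] = 1×1 = 1. Result coefficients: [3, 4, 1] → 3 + 4x + x^2

3 + 4x + x^2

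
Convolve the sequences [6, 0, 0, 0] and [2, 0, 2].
y[0] = 6×2 = 12; y[1] = 6×0 + 0×2 = 0; y[2] = 6×2 + 0×0 + 0×2 = 12; y[3] = 0×2 + 0×0 + 0×2 = 0; y[4] = 0×2 + 0×0 = 0; y[5] = 0×2 = 0

[12, 0, 12, 0, 0, 0]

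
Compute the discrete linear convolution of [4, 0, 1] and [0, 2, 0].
y[0] = 4×0 = 0; y[1] = 4×2 + 0×0 = 8; y[2] = 4×0 + 0×2 + 1×0 = 0; y[3] = 0×0 + 1×2 = 2; y[4] = 1×0 = 0

[0, 8, 0, 2, 0]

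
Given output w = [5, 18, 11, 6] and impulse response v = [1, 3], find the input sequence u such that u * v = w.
Deconvolve w=[5, 18, 11, 6] by v=[1, 3]. Since v[0]=1, solve forward: u[0] = w[0] / 1 = 5; u[1] = (w[1] - 5×3) / 1 = 3; u[2] = (w[2] - 3×3) / 1 = 2. So u = [5, 3, 2]. Check by forward convolution: w[0] = 5×1 = 5; w[1] = 5×3 + 3×1 = 18; w[2] = 3×3 + 2×1 = 11; w[3] = 2×3 = 6

[5, 3, 2]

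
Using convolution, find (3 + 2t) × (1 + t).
Ascending coefficients: a = [3, 2], b = [1, 1]. c[0] = 3×1 = 3; c[1] = 3×1 + 2×1 = 5; c[2] = 2×1 = 2. Result coefficients: [3, 5, 2] → 3 + 5t + 2t^2

3 + 5t + 2t^2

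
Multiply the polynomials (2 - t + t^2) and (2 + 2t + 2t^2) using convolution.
Ascending coefficients: a = [2, -1, 1], b = [2, 2, 2]. c[0] = 2×2 = 4; c[1] = 2×2 + -1×2 = 2; c[2] = 2×2 + -1×2 + 1×2 = 4; c[3] = -1×2 + 1×2 = 0; c[4] = 1×2 = 2. Result coefficients: [4, 2, 4, 0, 2] → 4 + 2t + 4t^2 + 2t^4

4 + 2t + 4t^2 + 2t^4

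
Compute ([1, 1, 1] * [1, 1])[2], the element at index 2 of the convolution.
Use y[k] = Σ_i a[i]·b[k-i] at k=2. y[2] = 1×1 + 1×1 = 2

2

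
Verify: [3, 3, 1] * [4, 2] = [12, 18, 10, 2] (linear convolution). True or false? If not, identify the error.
Recompute linear convolution of [3, 3, 1] and [4, 2]: y[0] = 3×4 = 12; y[1] = 3×2 + 3×4 = 18; y[2] = 3×2 + 1×4 = 10; y[3] = 1×2 = 2 → [12, 18, 10, 2]. Given [12, 18, 10, 2] matches, so answer: Yes

Yes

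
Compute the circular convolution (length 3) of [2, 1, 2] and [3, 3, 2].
Use y[k] = Σ_j f[j]·g[(k-j) mod 3]. y[0] = 2×3 + 1×2 + 2×3 = 14; y[1] = 2×3 + 1×3 + 2×2 = 13; y[2] = 2×2 + 1×3 + 2×3 = 13. Result: [14, 13, 13]

[14, 13, 13]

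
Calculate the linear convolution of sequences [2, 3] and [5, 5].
y[0] = 2×5 = 10; y[1] = 2×5 + 3×5 = 25; y[2] = 3×5 = 15

[10, 25, 15]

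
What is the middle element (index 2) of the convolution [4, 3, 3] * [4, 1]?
Use y[k] = Σ_i a[i]·b[k-i] at k=2. y[2] = 3×1 + 3×4 = 15

15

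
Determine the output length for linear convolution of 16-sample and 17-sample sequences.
Linear/full convolution length: m + n - 1 = 16 + 17 - 1 = 32

32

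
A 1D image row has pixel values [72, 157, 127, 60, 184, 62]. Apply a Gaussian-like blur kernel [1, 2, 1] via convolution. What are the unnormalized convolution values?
Convolve image row [72, 157, 127, 60, 184, 62] with kernel [1, 2, 1]: y[0] = 72×1 = 72; y[1] = 72×2 + 157×1 = 301; y[2] = 72×1 + 157×2 + 127×1 = 513; y[3] = 157×1 + 127×2 + 60×1 = 471; y[4] = 127×1 + 60×2 + 184×1 = 431; y[5] = 60×1 + 184×2 + 62×1 = 490; y[6] = 184×1 + 62×2 = 308; y[7] = 62×1 = 62 → [72, 301, 513, 471, 431, 490, 308, 62]. Normalization factor = sum(kernel) = 4.

[72, 301, 513, 471, 431, 490, 308, 62]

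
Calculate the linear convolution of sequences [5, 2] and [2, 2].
y[0] = 5×2 = 10; y[1] = 5×2 + 2×2 = 14; y[2] = 2×2 = 4

[10, 14, 4]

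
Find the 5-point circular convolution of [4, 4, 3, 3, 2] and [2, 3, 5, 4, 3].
Use y[k] = Σ_j s[j]·t[(k-j) mod 5]. y[0] = 4×2 + 4×3 + 3×4 + 3×5 + 2×3 = 53; y[1] = 4×3 + 4×2 + 3×3 + 3×4 + 2×5 = 51; y[2] = 4×5 + 4×3 + 3×2 + 3×3 + 2×4 = 55; y[3] = 4×4 + 4×5 + 3×3 + 3×2 + 2×3 = 57; y[4] = 4×3 + 4×4 + 3×5 + 3×3 + 2×2 = 56. Result: [53, 51, 55, 57, 56]

[53, 51, 55, 57, 56]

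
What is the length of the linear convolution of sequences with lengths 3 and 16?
Linear/full convolution length: m + n - 1 = 3 + 16 - 1 = 18

18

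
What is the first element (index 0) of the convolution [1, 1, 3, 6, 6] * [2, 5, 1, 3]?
Use y[k] = Σ_i a[i]·b[k-i] at k=0. y[0] = 1×2 = 2

2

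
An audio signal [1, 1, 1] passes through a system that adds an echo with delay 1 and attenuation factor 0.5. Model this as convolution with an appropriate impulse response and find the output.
Direct-path + delayed-attenuated-path model → impulse response h = [1, 0.5] (1 at lag 0, 0.5 at lag 1). Output y[n] = x[n] + 0.5·x[n - 1] (with x[n] = 0 outside 0..2): y[0] = 1 + 0.5×0 = 1; y[1] = 1 + 0.5×1 = 1.5; y[2] = 1 + 0.5×1 = 1.5; y[3] = 0 + 0.5×1 = 0.5. So y = [1, 1.5, 1.5, 0.5]

[1, 1.5, 1.5, 0.5]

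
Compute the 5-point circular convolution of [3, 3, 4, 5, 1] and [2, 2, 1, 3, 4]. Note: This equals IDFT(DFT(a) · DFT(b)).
Either evaluate y[k] = Σ_j a[j]·b[(k-j) mod 5] directly, or use IDFT(DFT(a) · DFT(b)). y[0] = 3×2 + 3×4 + 4×3 + 5×1 + 1×2 = 37; y[1] = 3×2 + 3×2 + 4×4 + 5×3 + 1×1 = 44; y[2] = 3×1 + 3×2 + 4×2 + 5×4 + 1×3 = 40; y[3] = 3×3 + 3×1 + 4×2 + 5×2 + 1×4 = 34; y[4] = 3×4 + 3×3 + 4×1 + 5×2 + 1×2 = 37. Result: [37, 44, 40, 34, 37]

[37, 44, 40, 34, 37]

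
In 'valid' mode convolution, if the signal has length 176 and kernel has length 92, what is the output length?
'Valid' mode counts only positions where the kernel fully overlaps the signal: m - n + 1 = 176 - 92 + 1 = 85

85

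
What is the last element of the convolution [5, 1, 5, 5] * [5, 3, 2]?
Use y[k] = Σ_i a[i]·b[k-i] at k=5. y[5] = 5×2 = 10

10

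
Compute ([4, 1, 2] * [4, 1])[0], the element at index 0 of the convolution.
Use y[k] = Σ_i a[i]·b[k-i] at k=0. y[0] = 4×4 = 16

16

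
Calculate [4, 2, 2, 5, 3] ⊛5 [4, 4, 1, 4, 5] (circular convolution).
Use y[k] = Σ_j x[j]·h[(k-j) mod 5]. y[0] = 4×4 + 2×5 + 2×4 + 5×1 + 3×4 = 51; y[1] = 4×4 + 2×4 + 2×5 + 5×4 + 3×1 = 57; y[2] = 4×1 + 2×4 + 2×4 + 5×5 + 3×4 = 57; y[3] = 4×4 + 2×1 + 2×4 + 5×4 + 3×5 = 61; y[4] = 4×5 + 2×4 + 2×1 + 5×4 + 3×4 = 62. Result: [51, 57, 57, 61, 62]

[51, 57, 57, 61, 62]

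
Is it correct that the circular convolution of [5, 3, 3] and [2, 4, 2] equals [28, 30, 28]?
Recompute circular convolution of [5, 3, 3] and [2, 4, 2]: y[0] = 5×2 + 3×2 + 3×4 = 28; y[1] = 5×4 + 3×2 + 3×2 = 32; y[2] = 5×2 + 3×4 + 3×2 = 28 → [28, 32, 28]. Compare to given [28, 30, 28]: they differ at index 1: given 30, correct 32, so answer: No

No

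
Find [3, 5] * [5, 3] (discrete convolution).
y[0] = 3×5 = 15; y[1] = 3×3 + 5×5 = 34; y[2] = 5×3 = 15

[15, 34, 15]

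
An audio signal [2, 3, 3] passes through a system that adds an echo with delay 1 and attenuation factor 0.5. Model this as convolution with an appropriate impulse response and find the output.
Direct-path + delayed-attenuated-path model → impulse response h = [1, 0.5] (1 at lag 0, 0.5 at lag 1). Output y[n] = x[n] + 0.5·x[n - 1] (with x[n] = 0 outside 0..2): y[0] = 2 + 0.5×0 = 2; y[1] = 3 + 0.5×2 = 4.0; y[2] = 3 + 0.5×3 = 4.5; y[3] = 0 + 0.5×3 = 1.5. So y = [2, 4.0, 4.5, 1.5]

[2, 4.0, 4.5, 1.5]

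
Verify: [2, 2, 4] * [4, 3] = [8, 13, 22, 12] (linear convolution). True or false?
Recompute linear convolution of [2, 2, 4] and [4, 3]: y[0] = 2×4 = 8; y[1] = 2×3 + 2×4 = 14; y[2] = 2×3 + 4×4 = 22; y[3] = 4×3 = 12 → [8, 14, 22, 12]. Compare to given [8, 13, 22, 12]: they differ at index 1: given 13, correct 14, so answer: No

No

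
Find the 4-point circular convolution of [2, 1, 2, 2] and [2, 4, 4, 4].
Use y[k] = Σ_j u[j]·v[(k-j) mod 4]. y[0] = 2×2 + 1×4 + 2×4 + 2×4 = 24; y[1] = 2×4 + 1×2 + 2×4 + 2×4 = 26; y[2] = 2×4 + 1×4 + 2×2 + 2×4 = 24; y[3] = 2×4 + 1×4 + 2×4 + 2×2 = 24. Result: [24, 26, 24, 24]

[24, 26, 24, 24]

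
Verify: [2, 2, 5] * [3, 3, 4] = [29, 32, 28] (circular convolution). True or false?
Recompute circular convolution of [2, 2, 5] and [3, 3, 4]: y[0] = 2×3 + 2×4 + 5×3 = 29; y[1] = 2×3 + 2×3 + 5×4 = 32; y[2] = 2×4 + 2×3 + 5×3 = 29 → [29, 32, 29]. Compare to given [29, 32, 28]: they differ at index 2: given 28, correct 29, so answer: No

No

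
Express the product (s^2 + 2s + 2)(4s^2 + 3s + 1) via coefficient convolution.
Ascending coefficients: a = [2, 2, 1], b = [1, 3, 4]. c[0] = 2×1 = 2; c[1] = 2×3 + 2×1 = 8; c[2] = 2×4 + 2×3 + 1×1 = 15; c[3] = 2×4 + 1×3 = 11; c[4] = 1×4 = 4. Result coefficients: [2, 8, 15, 11, 4] → 4s^4 + 11s^3 + 15s^2 + 8s + 2

4s^4 + 11s^3 + 15s^2 + 8s + 2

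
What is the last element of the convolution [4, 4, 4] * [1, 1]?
Use y[k] = Σ_i a[i]·b[k-i] at k=3. y[3] = 4×1 = 4

4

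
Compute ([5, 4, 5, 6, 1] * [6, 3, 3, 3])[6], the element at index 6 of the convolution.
Use y[k] = Σ_i a[i]·b[k-i] at k=6. y[6] = 6×3 + 1×3 = 21

21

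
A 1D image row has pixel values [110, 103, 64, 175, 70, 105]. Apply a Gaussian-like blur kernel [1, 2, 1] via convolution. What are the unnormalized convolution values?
Convolve image row [110, 103, 64, 175, 70, 105] with kernel [1, 2, 1]: y[0] = 110×1 = 110; y[1] = 110×2 + 103×1 = 323; y[2] = 110×1 + 103×2 + 64×1 = 380; y[3] = 103×1 + 64×2 + 175×1 = 406; y[4] = 64×1 + 175×2 + 70×1 = 484; y[5] = 175×1 + 70×2 + 105×1 = 420; y[6] = 70×1 + 105×2 = 280; y[7] = 105×1 = 105 → [110, 323, 380, 406, 484, 420, 280, 105]. Normalization factor = sum(kernel) = 4.

[110, 323, 380, 406, 484, 420, 280, 105]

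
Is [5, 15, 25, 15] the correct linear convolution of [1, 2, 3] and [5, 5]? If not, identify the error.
Recompute linear convolution of [1, 2, 3] and [5, 5]: y[0] = 1×5 = 5; y[1] = 1×5 + 2×5 = 15; y[2] = 2×5 + 3×5 = 25; y[3] = 3×5 = 15 → [5, 15, 25, 15]. Given [5, 15, 25, 15] matches, so answer: Yes

Yes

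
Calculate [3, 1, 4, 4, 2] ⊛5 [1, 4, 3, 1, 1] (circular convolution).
Use y[k] = Σ_j u[j]·v[(k-j) mod 5]. y[0] = 3×1 + 1×1 + 4×1 + 4×3 + 2×4 = 28; y[1] = 3×4 + 1×1 + 4×1 + 4×1 + 2×3 = 27; y[2] = 3×3 + 1×4 + 4×1 + 4×1 + 2×1 = 23; y[3] = 3×1 + 1×3 + 4×4 + 4×1 + 2×1 = 28; y[4] = 3×1 + 1×1 + 4×3 + 4×4 + 2×1 = 34. Result: [28, 27, 23, 28, 34]

[28, 27, 23, 28, 34]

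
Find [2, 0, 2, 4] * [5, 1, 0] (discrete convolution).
y[0] = 2×5 = 10; y[1] = 2×1 + 0×5 = 2; y[2] = 2×0 + 0×1 + 2×5 = 10; y[3] = 0×0 + 2×1 + 4×5 = 22; y[4] = 2×0 + 4×1 = 4; y[5] = 4×0 = 0

[10, 2, 10, 22, 4, 0]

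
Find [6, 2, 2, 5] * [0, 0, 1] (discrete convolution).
y[0] = 6×0 = 0; y[1] = 6×0 + 2×0 = 0; y[2] = 6×1 + 2×0 + 2×0 = 6; y[3] = 2×1 + 2×0 + 5×0 = 2; y[4] = 2×1 + 5×0 = 2; y[5] = 5×1 = 5

[0, 0, 6, 2, 2, 5]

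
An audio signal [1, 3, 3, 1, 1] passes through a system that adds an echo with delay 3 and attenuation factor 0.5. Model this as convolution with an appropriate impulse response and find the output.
Direct-path + delayed-attenuated-path model → impulse response h = [1, 0, 0, 0.5] (1 at lag 0, 0.5 at lag 3). Output y[n] = x[n] + 0.5·x[n - 3] (with x[n] = 0 outside 0..4): y[0] = 1 + 0.5×0 = 1; y[1] = 3 + 0.5×0 = 3; y[2] = 3 + 0.5×0 = 3; y[3] = 1 + 0.5×1 = 1.5; y[4] = 1 + 0.5×3 = 2.5; y[5] = 0 + 0.5×3 = 1.5; y[6] = 0 + 0.5×1 = 0.5; y[7] = 0 + 0.5×1 = 0.5. So y = [1, 3, 3, 1.5, 2.5, 1.5, 0.5, 0.5]

[1, 3, 3, 1.5, 2.5, 1.5, 0.5, 0.5]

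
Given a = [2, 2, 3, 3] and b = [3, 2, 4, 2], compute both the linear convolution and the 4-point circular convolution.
Linear: y_lin[0] = 2×3 = 6; y_lin[1] = 2×2 + 2×3 = 10; y_lin[2] = 2×4 + 2×2 + 3×3 = 21; y_lin[3] = 2×2 + 2×4 + 3×2 + 3×3 = 27; y_lin[4] = 2×2 + 3×4 + 3×2 = 22; y_lin[5] = 3×2 + 3×4 = 18; y_lin[6] = 3×2 = 6 → [6, 10, 21, 27, 22, 18, 6]. Circular (length 4): y[0] = 2×3 + 2×2 + 3×4 + 3×2 = 28; y[1] = 2×2 + 2×3 + 3×2 + 3×4 = 28; y[2] = 2×4 + 2×2 + 3×3 + 3×2 = 27; y[3] = 2×2 + 2×4 + 3×2 + 3×3 = 27 → [28, 28, 27, 27]

Linear: [6, 10, 21, 27, 22, 18, 6], Circular: [28, 28, 27, 27]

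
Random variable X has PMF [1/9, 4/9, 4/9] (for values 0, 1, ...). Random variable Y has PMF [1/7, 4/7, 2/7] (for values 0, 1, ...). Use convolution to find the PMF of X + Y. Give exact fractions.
P(X+Y=k) = Σ_i P(X=i)·P(Y=k-i) — a convolution of [1/9, 4/9, 4/9] and [1/7, 4/7, 2/7]. P(X+Y=0) = (1/9)×(1/7) = 1/63; P(X+Y=1) = (1/9)×(4/7) + (4/9)×(1/7) = 4/63 + 4/63 = 8/63; P(X+Y=2) = (1/9)×(2/7) + (4/9)×(4/7) + (4/9)×(1/7) = 2/63 + 16/63 + 4/63 = 22/63; P(X+Y=3) = (4/9)×(2/7) + (4/9)×(4/7) = 8/63 + 16/63 = 8/21; P(X+Y=4) = (4/9)×(2/7) = 8/63. PMF: [1/63, 8/63, 22/63, 8/21, 8/63] (sums to 1 ✓)

[1/63, 8/63, 22/63, 8/21, 8/63]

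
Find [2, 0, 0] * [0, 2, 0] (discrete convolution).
y[0] = 2×0 = 0; y[1] = 2×2 + 0×0 = 4; y[2] = 2×0 + 0×2 + 0×0 = 0; y[3] = 0×0 + 0×2 = 0; y[4] = 0×0 = 0

[0, 4, 0, 0, 0]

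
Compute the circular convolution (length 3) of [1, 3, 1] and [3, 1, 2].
Use y[k] = Σ_j s[j]·t[(k-j) mod 3]. y[0] = 1×3 + 3×2 + 1×1 = 10; y[1] = 1×1 + 3×3 + 1×2 = 12; y[2] = 1×2 + 3×1 + 1×3 = 8. Result: [10, 12, 8]

[10, 12, 8]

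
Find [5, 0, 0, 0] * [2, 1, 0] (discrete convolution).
y[0] = 5×2 = 10; y[1] = 5×1 + 0×2 = 5; y[2] = 5×0 + 0×1 + 0×2 = 0; y[3] = 0×0 + 0×1 + 0×2 = 0; y[4] = 0×0 + 0×1 = 0; y[5] = 0×0 = 0

[10, 5, 0, 0, 0, 0]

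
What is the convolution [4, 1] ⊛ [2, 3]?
y[0] = 4×2 = 8; y[1] = 4×3 + 1×2 = 14; y[2] = 1×3 = 3

[8, 14, 3]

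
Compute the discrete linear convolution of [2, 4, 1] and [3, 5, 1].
y[0] = 2×3 = 6; y[1] = 2×5 + 4×3 = 22; y[2] = 2×1 + 4×5 + 1×3 = 25; y[3] = 4×1 + 1×5 = 9; y[4] = 1×1 = 1

[6, 22, 25, 9, 1]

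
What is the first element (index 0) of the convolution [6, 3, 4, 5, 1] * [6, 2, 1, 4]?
Use y[k] = Σ_i a[i]·b[k-i] at k=0. y[0] = 6×6 = 36

36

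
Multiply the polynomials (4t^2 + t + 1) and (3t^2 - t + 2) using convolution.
Ascending coefficients: a = [1, 1, 4], b = [2, -1, 3]. c[0] = 1×2 = 2; c[1] = 1×-1 + 1×2 = 1; c[2] = 1×3 + 1×-1 + 4×2 = 10; c[3] = 1×3 + 4×-1 = -1; c[4] = 4×3 = 12. Result coefficients: [2, 1, 10, -1, 12] → 12t^4 - t^3 + 10t^2 + t + 2

12t^4 - t^3 + 10t^2 + t + 2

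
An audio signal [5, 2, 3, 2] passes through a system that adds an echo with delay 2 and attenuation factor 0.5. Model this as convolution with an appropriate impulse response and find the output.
Direct-path + delayed-attenuated-path model → impulse response h = [1, 0, 0.5] (1 at lag 0, 0.5 at lag 2). Output y[n] = x[n] + 0.5·x[n - 2] (with x[n] = 0 outside 0..3): y[0] = 5 + 0.5×0 = 5; y[1] = 2 + 0.5×0 = 2; y[2] = 3 + 0.5×5 = 5.5; y[3] = 2 + 0.5×2 = 3.0; y[4] = 0 + 0.5×3 = 1.5; y[5] = 0 + 0.5×2 = 1.0. So y = [5, 2, 5.5, 3.0, 1.5, 1.0]

[5, 2, 5.5, 3.0, 1.5, 1.0]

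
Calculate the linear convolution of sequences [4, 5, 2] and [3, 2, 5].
y[0] = 4×3 = 12; y[1] = 4×2 + 5×3 = 23; y[2] = 4×5 + 5×2 + 2×3 = 36; y[3] = 5×5 + 2×2 = 29; y[4] = 2×5 = 10

[12, 23, 36, 29, 10]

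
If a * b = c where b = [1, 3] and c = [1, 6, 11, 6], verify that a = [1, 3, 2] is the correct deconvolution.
Forward-compute [1, 3, 2] * [1, 3]: c[0] = 1×1 = 1; c[1] = 1×3 + 3×1 = 6; c[2] = 3×3 + 2×1 = 11; c[3] = 2×3 = 6 → [1, 6, 11, 6]. Matches given c = [1, 6, 11, 6], so verified.

Verified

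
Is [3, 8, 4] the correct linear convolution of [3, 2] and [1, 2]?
Recompute linear convolution of [3, 2] and [1, 2]: y[0] = 3×1 = 3; y[1] = 3×2 + 2×1 = 8; y[2] = 2×2 = 4 → [3, 8, 4]. Given [3, 8, 4] matches, so answer: Yes

Yes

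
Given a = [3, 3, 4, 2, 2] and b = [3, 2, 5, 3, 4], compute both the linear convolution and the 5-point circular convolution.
Linear: y_lin[0] = 3×3 = 9; y_lin[1] = 3×2 + 3×3 = 15; y_lin[2] = 3×5 + 3×2 + 4×3 = 33; y_lin[3] = 3×3 + 3×5 + 4×2 + 2×3 = 38; y_lin[4] = 3×4 + 3×3 + 4×5 + 2×2 + 2×3 = 51; y_lin[5] = 3×4 + 4×3 + 2×5 + 2×2 = 38; y_lin[6] = 4×4 + 2×3 + 2×5 = 32; y_lin[7] = 2×4 + 2×3 = 14; y_lin[8] = 2×4 = 8 → [9, 15, 33, 38, 51, 38, 32, 14, 8]. Circular (length 5): y[0] = 3×3 + 3×4 + 4×3 + 2×5 + 2×2 = 47; y[1] = 3×2 + 3×3 + 4×4 + 2×3 + 2×5 = 47; y[2] = 3×5 + 3×2 + 4×3 + 2×4 + 2×3 = 47; y[3] = 3×3 + 3×5 + 4×2 + 2×3 + 2×4 = 46; y[4] = 3×4 + 3×3 + 4×5 + 2×2 + 2×3 = 51 → [47, 47, 47, 46, 51]

Linear: [9, 15, 33, 38, 51, 38, 32, 14, 8], Circular: [47, 47, 47, 46, 51]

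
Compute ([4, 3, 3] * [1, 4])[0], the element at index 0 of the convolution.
Use y[k] = Σ_i a[i]·b[k-i] at k=0. y[0] = 4×1 = 4

4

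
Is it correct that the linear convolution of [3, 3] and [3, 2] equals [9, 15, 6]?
Recompute linear convolution of [3, 3] and [3, 2]: y[0] = 3×3 = 9; y[1] = 3×2 + 3×3 = 15; y[2] = 3×2 = 6 → [9, 15, 6]. Given [9, 15, 6] matches, so answer: Yes

Yes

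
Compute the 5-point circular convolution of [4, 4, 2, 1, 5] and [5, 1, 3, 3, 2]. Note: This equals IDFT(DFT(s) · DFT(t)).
Either evaluate y[k] = Σ_j s[j]·t[(k-j) mod 5] directly, or use IDFT(DFT(s) · DFT(t)). y[0] = 4×5 + 4×2 + 2×3 + 1×3 + 5×1 = 42; y[1] = 4×1 + 4×5 + 2×2 + 1×3 + 5×3 = 46; y[2] = 4×3 + 4×1 + 2×5 + 1×2 + 5×3 = 43; y[3] = 4×3 + 4×3 + 2×1 + 1×5 + 5×2 = 41; y[4] = 4×2 + 4×3 + 2×3 + 1×1 + 5×5 = 52. Result: [42, 46, 43, 41, 52]

[42, 46, 43, 41, 52]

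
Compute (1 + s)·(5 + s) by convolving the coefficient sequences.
Ascending coefficients: a = [1, 1], b = [5, 1]. c[0] = 1×5 = 5; c[1] = 1×1 + 1×5 = 6; c[2] = 1×1 = 1. Result coefficients: [5, 6, 1] → 5 + 6s + s^2

5 + 6s + s^2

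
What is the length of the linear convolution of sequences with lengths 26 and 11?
Linear/full convolution length: m + n - 1 = 26 + 11 - 1 = 36

36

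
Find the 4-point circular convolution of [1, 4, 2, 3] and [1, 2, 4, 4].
Use y[k] = Σ_j f[j]·g[(k-j) mod 4]. y[0] = 1×1 + 4×4 + 2×4 + 3×2 = 31; y[1] = 1×2 + 4×1 + 2×4 + 3×4 = 26; y[2] = 1×4 + 4×2 + 2×1 + 3×4 = 26; y[3] = 1×4 + 4×4 + 2×2 + 3×1 = 27. Result: [31, 26, 26, 27]

[31, 26, 26, 27]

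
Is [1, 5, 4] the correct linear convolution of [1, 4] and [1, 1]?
Recompute linear convolution of [1, 4] and [1, 1]: y[0] = 1×1 = 1; y[1] = 1×1 + 4×1 = 5; y[2] = 4×1 = 4 → [1, 5, 4]. Given [1, 5, 4] matches, so answer: Yes

Yes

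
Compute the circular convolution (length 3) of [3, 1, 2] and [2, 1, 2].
Use y[k] = Σ_j s[j]·t[(k-j) mod 3]. y[0] = 3×2 + 1×2 + 2×1 = 10; y[1] = 3×1 + 1×2 + 2×2 = 9; y[2] = 3×2 + 1×1 + 2×2 = 11. Result: [10, 9, 11]

[10, 9, 11]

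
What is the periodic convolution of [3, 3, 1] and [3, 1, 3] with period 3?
Use y[k] = Σ_j u[j]·v[(k-j) mod 3]. y[0] = 3×3 + 3×3 + 1×1 = 19; y[1] = 3×1 + 3×3 + 1×3 = 15; y[2] = 3×3 + 3×1 + 1×3 = 15. Result: [19, 15, 15]

[19, 15, 15]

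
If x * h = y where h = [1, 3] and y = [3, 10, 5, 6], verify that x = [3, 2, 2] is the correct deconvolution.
Forward-compute [3, 2, 2] * [1, 3]: y[0] = 3×1 = 3; y[1] = 3×3 + 2×1 = 11; y[2] = 2×3 + 2×1 = 8; y[3] = 2×3 = 6 → [3, 11, 8, 6]. Does not match given y = [3, 10, 5, 6].

Not verified. [3, 2, 2] * [1, 3] = [3, 11, 8, 6], which differs from [3, 10, 5, 6] at index 1.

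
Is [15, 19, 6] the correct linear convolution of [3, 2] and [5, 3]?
Recompute linear convolution of [3, 2] and [5, 3]: y[0] = 3×5 = 15; y[1] = 3×3 + 2×5 = 19; y[2] = 2×3 = 6 → [15, 19, 6]. Given [15, 19, 6] matches, so answer: Yes

Yes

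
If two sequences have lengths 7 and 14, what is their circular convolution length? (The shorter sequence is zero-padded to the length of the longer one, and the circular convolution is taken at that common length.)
Circular convolution (zero-padding the shorter input) has length max(m, n) = max(7, 14) = 14

14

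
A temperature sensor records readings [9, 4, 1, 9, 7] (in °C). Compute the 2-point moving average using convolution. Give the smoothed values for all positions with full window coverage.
2-point moving average kernel = [1, 1]. Apply in 'valid' mode (full window coverage): avg[0] = (9 + 4) / 2 = 6.5; avg[1] = (4 + 1) / 2 = 2.5; avg[2] = (1 + 9) / 2 = 5.0; avg[3] = (9 + 7) / 2 = 8.0. Smoothed values: [6.5, 2.5, 5.0, 8.0]

[6.5, 2.5, 5.0, 8.0]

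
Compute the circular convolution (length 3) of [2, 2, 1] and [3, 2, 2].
Use y[k] = Σ_j u[j]·v[(k-j) mod 3]. y[0] = 2×3 + 2×2 + 1×2 = 12; y[1] = 2×2 + 2×3 + 1×2 = 12; y[2] = 2×2 + 2×2 + 1×3 = 11. Result: [12, 12, 11]

[12, 12, 11]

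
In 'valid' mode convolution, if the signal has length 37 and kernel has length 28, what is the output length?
'Valid' mode counts only positions where the kernel fully overlaps the signal: m - n + 1 = 37 - 28 + 1 = 10

10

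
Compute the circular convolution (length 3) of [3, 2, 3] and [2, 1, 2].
Use y[k] = Σ_j s[j]·t[(k-j) mod 3]. y[0] = 3×2 + 2×2 + 3×1 = 13; y[1] = 3×1 + 2×2 + 3×2 = 13; y[2] = 3×2 + 2×1 + 3×2 = 14. Result: [13, 13, 14]

[13, 13, 14]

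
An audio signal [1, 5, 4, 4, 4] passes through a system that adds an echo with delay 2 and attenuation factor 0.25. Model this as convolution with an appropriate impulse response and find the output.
Direct-path + delayed-attenuated-path model → impulse response h = [1, 0, 0.25] (1 at lag 0, 0.25 at lag 2). Output y[n] = x[n] + 0.25·x[n - 2] (with x[n] = 0 outside 0..4): y[0] = 1 + 0.25×0 = 1; y[1] = 5 + 0.25×0 = 5; y[2] = 4 + 0.25×1 = 4.25; y[3] = 4 + 0.25×5 = 5.25; y[4] = 4 + 0.25×4 = 5.0; y[5] = 0 + 0.25×4 = 1.0; y[6] = 0 + 0.25×4 = 1.0. So y = [1, 5, 4.25, 5.25, 5.0, 1.0, 1.0]

[1, 5, 4.25, 5.25, 5.0, 1.0, 1.0]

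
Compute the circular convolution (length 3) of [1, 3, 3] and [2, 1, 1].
Use y[k] = Σ_j u[j]·v[(k-j) mod 3]. y[0] = 1×2 + 3×1 + 3×1 = 8; y[1] = 1×1 + 3×2 + 3×1 = 10; y[2] = 1×1 + 3×1 + 3×2 = 10. Result: [8, 10, 10]

[8, 10, 10]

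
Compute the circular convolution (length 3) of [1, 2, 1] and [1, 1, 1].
Use y[k] = Σ_j a[j]·b[(k-j) mod 3]. y[0] = 1×1 + 2×1 + 1×1 = 4; y[1] = 1×1 + 2×1 + 1×1 = 4; y[2] = 1×1 + 2×1 + 1×1 = 4. Result: [4, 4, 4]

[4, 4, 4]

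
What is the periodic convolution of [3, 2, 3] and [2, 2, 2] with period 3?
Use y[k] = Σ_j u[j]·v[(k-j) mod 3]. y[0] = 3×2 + 2×2 + 3×2 = 16; y[1] = 3×2 + 2×2 + 3×2 = 16; y[2] = 3×2 + 2×2 + 3×2 = 16. Result: [16, 16, 16]

[16, 16, 16]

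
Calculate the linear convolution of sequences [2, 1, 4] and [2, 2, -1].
y[0] = 2×2 = 4; y[1] = 2×2 + 1×2 = 6; y[2] = 2×-1 + 1×2 + 4×2 = 8; y[3] = 1×-1 + 4×2 = 7; y[4] = 4×-1 = -4

[4, 6, 8, 7, -4]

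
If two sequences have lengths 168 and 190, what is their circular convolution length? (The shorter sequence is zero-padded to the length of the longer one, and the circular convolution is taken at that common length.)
Circular convolution (zero-padding the shorter input) has length max(m, n) = max(168, 190) = 190

190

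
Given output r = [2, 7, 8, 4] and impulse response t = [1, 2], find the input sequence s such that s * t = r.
Deconvolve r=[2, 7, 8, 4] by t=[1, 2]. Since t[0]=1, solve forward: s[0] = r[0] / 1 = 2; s[1] = (r[1] - 2×2) / 1 = 3; s[2] = (r[2] - 3×2) / 1 = 2. So s = [2, 3, 2]. Check by forward convolution: r[0] = 2×1 = 2; r[1] = 2×2 + 3×1 = 7; r[2] = 3×2 + 2×1 = 8; r[3] = 2×2 = 4

[2, 3, 2]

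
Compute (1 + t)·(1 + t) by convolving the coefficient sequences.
Ascending coefficients: a = [1, 1], b = [1, 1]. c[0] = 1×1 = 1; c[1] = 1×1 + 1×1 = 2; c[2] = 1×1 = 1. Result coefficients: [1, 2, 1] → 1 + 2t + t^2

1 + 2t + t^2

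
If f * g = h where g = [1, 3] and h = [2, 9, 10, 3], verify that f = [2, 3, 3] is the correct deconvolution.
Forward-compute [2, 3, 3] * [1, 3]: h[0] = 2×1 = 2; h[1] = 2×3 + 3×1 = 9; h[2] = 3×3 + 3×1 = 12; h[3] = 3×3 = 9 → [2, 9, 12, 9]. Does not match given h = [2, 9, 10, 3].

Not verified. [2, 3, 3] * [1, 3] = [2, 9, 12, 9], which differs from [2, 9, 10, 3] at index 2.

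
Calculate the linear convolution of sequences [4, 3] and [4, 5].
y[0] = 4×4 = 16; y[1] = 4×5 + 3×4 = 32; y[2] = 3×5 = 15

[16, 32, 15]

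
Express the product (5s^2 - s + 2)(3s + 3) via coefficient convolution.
Ascending coefficients: a = [2, -1, 5], b = [3, 3]. c[0] = 2×3 = 6; c[1] = 2×3 + -1×3 = 3; c[2] = -1×3 + 5×3 = 12; c[3] = 5×3 = 15. Result coefficients: [6, 3, 12, 15] → 15s^3 + 12s^2 + 3s + 6

15s^3 + 12s^2 + 3s + 6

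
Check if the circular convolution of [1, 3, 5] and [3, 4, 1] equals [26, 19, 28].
Recompute circular convolution of [1, 3, 5] and [3, 4, 1]: y[0] = 1×3 + 3×1 + 5×4 = 26; y[1] = 1×4 + 3×3 + 5×1 = 18; y[2] = 1×1 + 3×4 + 5×3 = 28 → [26, 18, 28]. Compare to given [26, 19, 28]: they differ at index 1: given 19, correct 18, so answer: No

No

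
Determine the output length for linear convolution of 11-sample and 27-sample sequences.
Linear/full convolution length: m + n - 1 = 11 + 27 - 1 = 37

37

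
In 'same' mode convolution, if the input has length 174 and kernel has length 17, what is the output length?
'Same' mode returns an output with the same length as the input: 174

174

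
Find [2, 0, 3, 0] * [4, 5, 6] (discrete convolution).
y[0] = 2×4 = 8; y[1] = 2×5 + 0×4 = 10; y[2] = 2×6 + 0×5 + 3×4 = 24; y[3] = 0×6 + 3×5 + 0×4 = 15; y[4] = 3×6 + 0×5 = 18; y[5] = 0×6 = 0

[8, 10, 24, 15, 18, 0]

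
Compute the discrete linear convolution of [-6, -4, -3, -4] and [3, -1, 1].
y[0] = -6×3 = -18; y[1] = -6×-1 + -4×3 = -6; y[2] = -6×1 + -4×-1 + -3×3 = -11; y[3] = -4×1 + -3×-1 + -4×3 = -13; y[4] = -3×1 + -4×-1 = 1; y[5] = -4×1 = -4

[-18, -6, -11, -13, 1, -4]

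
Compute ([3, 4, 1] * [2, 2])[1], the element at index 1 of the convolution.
Use y[k] = Σ_i a[i]·b[k-i] at k=1. y[1] = 3×2 + 4×2 = 14

14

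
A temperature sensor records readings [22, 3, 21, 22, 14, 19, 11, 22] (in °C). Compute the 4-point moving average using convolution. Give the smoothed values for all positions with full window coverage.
4-point moving average kernel = [1, 1, 1, 1]. Apply in 'valid' mode (full window coverage): avg[0] = (22 + 3 + 21 + 22) / 4 = 17.0; avg[1] = (3 + 21 + 22 + 14) / 4 = 15.0; avg[2] = (21 + 22 + 14 + 19) / 4 = 19.0; avg[3] = (22 + 14 + 19 + 11) / 4 = 16.5; avg[4] = (14 + 19 + 11 + 22) / 4 = 16.5. Smoothed values: [17.0, 15.0, 19.0, 16.5, 16.5]

[17.0, 15.0, 19.0, 16.5, 16.5]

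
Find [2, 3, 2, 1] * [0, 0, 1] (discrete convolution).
y[0] = 2×0 = 0; y[1] = 2×0 + 3×0 = 0; y[2] = 2×1 + 3×0 + 2×0 = 2; y[3] = 3×1 + 2×0 + 1×0 = 3; y[4] = 2×1 + 1×0 = 2; y[5] = 1×1 = 1

[0, 0, 2, 3, 2, 1]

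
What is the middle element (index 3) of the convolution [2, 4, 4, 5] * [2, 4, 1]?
Use y[k] = Σ_i a[i]·b[k-i] at k=3. y[3] = 4×1 + 4×4 + 5×2 = 30

30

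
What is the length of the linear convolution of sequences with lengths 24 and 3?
Linear/full convolution length: m + n - 1 = 24 + 3 - 1 = 26

26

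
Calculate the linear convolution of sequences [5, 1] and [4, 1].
y[0] = 5×4 = 20; y[1] = 5×1 + 1×4 = 9; y[2] = 1×1 = 1

[20, 9, 1]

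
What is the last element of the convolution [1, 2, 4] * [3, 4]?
Use y[k] = Σ_i a[i]·b[k-i] at k=3. y[3] = 4×4 = 16

16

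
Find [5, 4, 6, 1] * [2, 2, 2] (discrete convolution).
y[0] = 5×2 = 10; y[1] = 5×2 + 4×2 = 18; y[2] = 5×2 + 4×2 + 6×2 = 30; y[3] = 4×2 + 6×2 + 1×2 = 22; y[4] = 6×2 + 1×2 = 14; y[5] = 1×2 = 2

[10, 18, 30, 22, 14, 2]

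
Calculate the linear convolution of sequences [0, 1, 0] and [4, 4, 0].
y[0] = 0×4 = 0; y[1] = 0×4 + 1×4 = 4; y[2] = 0×0 + 1×4 + 0×4 = 4; y[3] = 1×0 + 0×4 = 0; y[4] = 0×0 = 0

[0, 4, 4, 0, 0]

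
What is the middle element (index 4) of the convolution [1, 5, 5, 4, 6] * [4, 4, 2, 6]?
Use y[k] = Σ_i a[i]·b[k-i] at k=4. y[4] = 5×6 + 5×2 + 4×4 + 6×4 = 80

80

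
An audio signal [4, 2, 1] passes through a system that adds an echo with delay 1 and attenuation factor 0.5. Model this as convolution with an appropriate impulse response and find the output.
Direct-path + delayed-attenuated-path model → impulse response h = [1, 0.5] (1 at lag 0, 0.5 at lag 1). Output y[n] = x[n] + 0.5·x[n - 1] (with x[n] = 0 outside 0..2): y[0] = 4 + 0.5×0 = 4; y[1] = 2 + 0.5×4 = 4.0; y[2] = 1 + 0.5×2 = 2.0; y[3] = 0 + 0.5×1 = 0.5. So y = [4, 4.0, 2.0, 0.5]

[4, 4.0, 2.0, 0.5]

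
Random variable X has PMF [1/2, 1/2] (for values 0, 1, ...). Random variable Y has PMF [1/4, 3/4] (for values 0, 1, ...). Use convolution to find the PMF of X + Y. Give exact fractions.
P(X+Y=k) = Σ_i P(X=i)·P(Y=k-i) — a convolution of [1/2, 1/2] and [1/4, 3/4]. P(X+Y=0) = (1/2)×(1/4) = 1/8; P(X+Y=1) = (1/2)×(3/4) + (1/2)×(1/4) = 3/8 + 1/8 = 1/2; P(X+Y=2) = (1/2)×(3/4) = 3/8. PMF: [1/8, 1/2, 3/8] (sums to 1 ✓)

[1/8, 1/2, 3/8]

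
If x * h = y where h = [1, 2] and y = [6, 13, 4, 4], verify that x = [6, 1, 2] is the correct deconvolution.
Forward-compute [6, 1, 2] * [1, 2]: y[0] = 6×1 = 6; y[1] = 6×2 + 1×1 = 13; y[2] = 1×2 + 2×1 = 4; y[3] = 2×2 = 4 → [6, 13, 4, 4]. Matches given y = [6, 13, 4, 4], so verified.

Verified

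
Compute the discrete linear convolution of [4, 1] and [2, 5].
y[0] = 4×2 = 8; y[1] = 4×5 + 1×2 = 22; y[2] = 1×5 = 5

[8, 22, 5]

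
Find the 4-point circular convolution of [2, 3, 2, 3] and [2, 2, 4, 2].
Use y[k] = Σ_j a[j]·b[(k-j) mod 4]. y[0] = 2×2 + 3×2 + 2×4 + 3×2 = 24; y[1] = 2×2 + 3×2 + 2×2 + 3×4 = 26; y[2] = 2×4 + 3×2 + 2×2 + 3×2 = 24; y[3] = 2×2 + 3×4 + 2×2 + 3×2 = 26. Result: [24, 26, 24, 26]

[24, 26, 24, 26]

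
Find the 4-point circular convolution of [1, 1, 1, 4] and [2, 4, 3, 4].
Use y[k] = Σ_j f[j]·g[(k-j) mod 4]. y[0] = 1×2 + 1×4 + 1×3 + 4×4 = 25; y[1] = 1×4 + 1×2 + 1×4 + 4×3 = 22; y[2] = 1×3 + 1×4 + 1×2 + 4×4 = 25; y[3] = 1×4 + 1×3 + 1×4 + 4×2 = 19. Result: [25, 22, 25, 19]

[25, 22, 25, 19]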